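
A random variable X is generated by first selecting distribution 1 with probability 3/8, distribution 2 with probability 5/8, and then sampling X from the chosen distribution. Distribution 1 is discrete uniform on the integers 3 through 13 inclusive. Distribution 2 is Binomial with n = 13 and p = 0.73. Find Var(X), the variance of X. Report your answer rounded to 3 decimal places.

5.872

Per component, 1: μ=8, E[X²]=74; 2: μ=9.49, E[X²]=92.6224.
E[X] = 0.375·8 + 0.625·9.49 = 8.93125.
E[X²] = 0.375·74 + 0.625·92.6224 = 85.639.
Var(X) = E[X²] − (E[X])² = 85.639 − 79.7672 = 5.87177.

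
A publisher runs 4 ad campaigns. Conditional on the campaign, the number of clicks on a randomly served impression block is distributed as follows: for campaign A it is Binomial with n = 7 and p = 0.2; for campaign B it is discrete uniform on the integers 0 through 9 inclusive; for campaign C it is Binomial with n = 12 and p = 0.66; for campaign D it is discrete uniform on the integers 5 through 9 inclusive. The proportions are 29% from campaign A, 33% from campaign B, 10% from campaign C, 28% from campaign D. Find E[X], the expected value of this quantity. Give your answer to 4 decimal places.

Component means — A: 1.4; B: 4.5; C: 7.92; D: 7.
E[X] = 0.29·1.4 + 0.33·4.5 + 0.1·7.92 + 0.28·7 = 4.643.

4.6430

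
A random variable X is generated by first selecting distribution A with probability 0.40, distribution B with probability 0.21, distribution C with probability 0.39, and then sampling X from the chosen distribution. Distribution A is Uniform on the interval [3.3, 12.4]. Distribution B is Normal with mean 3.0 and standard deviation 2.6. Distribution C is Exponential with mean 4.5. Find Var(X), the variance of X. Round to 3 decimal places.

15.988

Per component, A: μ=7.85, E[X²]=68.5233; B: μ=3, E[X²]=15.76; C: μ=4.5, E[X²]=40.5.
E[X] = 0.4·7.85 + 0.21·3 + 0.39·4.5 = 5.525.
E[X²] = 0.4·68.5233 + 0.21·15.76 + 0.39·40.5 = 46.5139.
Var(X) = E[X²] − (E[X])² = 46.5139 − 30.5256 = 15.9883.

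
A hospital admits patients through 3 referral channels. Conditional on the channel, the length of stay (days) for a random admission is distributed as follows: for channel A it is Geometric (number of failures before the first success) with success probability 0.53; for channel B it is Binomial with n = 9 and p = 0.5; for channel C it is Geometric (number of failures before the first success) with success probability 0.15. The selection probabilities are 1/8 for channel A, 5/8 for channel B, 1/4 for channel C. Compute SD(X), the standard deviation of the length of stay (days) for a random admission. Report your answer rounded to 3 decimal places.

3.606

Per component, A: μ=0.886792, E[X²]=2.45959; B: μ=4.5, E[X²]=22.5; C: μ=5.66667, E[X²]=69.8889.
E[X] = 0.125·0.886792 + 0.625·4.5 + 0.25·5.66667 = 4.34002.
E[X²] = 0.125·2.45959 + 0.625·22.5 + 0.25·69.8889 = 31.8422.
Var(X) = E[X²] − (E[X])² = 31.8422 − 18.8357 = 13.0064.
SD(X) = √13.0064 = 3.60644.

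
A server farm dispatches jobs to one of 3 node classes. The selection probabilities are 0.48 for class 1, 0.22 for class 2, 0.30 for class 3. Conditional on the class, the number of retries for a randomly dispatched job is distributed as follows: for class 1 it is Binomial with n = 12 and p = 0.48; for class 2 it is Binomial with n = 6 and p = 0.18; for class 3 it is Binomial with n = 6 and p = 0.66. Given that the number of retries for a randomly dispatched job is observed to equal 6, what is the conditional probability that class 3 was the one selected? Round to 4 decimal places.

Likelihoods P(X=6 | ·): 1: 0.223429; 2: 3.40122e-05; 3: 0.082654.
Posterior ∝ prior × likelihood. Numerator for 3: 0.3·0.082654 = 0.0247962.
Normalizing constant: 0.48·0.223429 + 0.22·3.40122e-05 + 0.3·0.082654 = 0.13205.
P(3 | observation) = 0.0247962 / 0.13205 = 0.187779.

0.1878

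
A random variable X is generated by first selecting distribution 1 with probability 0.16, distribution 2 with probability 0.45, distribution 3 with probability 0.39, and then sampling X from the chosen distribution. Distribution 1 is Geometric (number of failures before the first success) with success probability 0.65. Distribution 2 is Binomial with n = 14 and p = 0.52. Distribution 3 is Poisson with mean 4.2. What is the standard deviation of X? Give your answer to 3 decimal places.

3.019

Per component, 1: μ=0.538462, E[X²]=1.11834; 2: μ=7.28, E[X²]=56.4928; 3: μ=4.2, E[X²]=21.84.
E[X] = 0.16·0.538462 + 0.45·7.28 + 0.39·4.2 = 5.00015.
E[X²] = 0.16·1.11834 + 0.45·56.4928 + 0.39·21.84 = 34.1183.
Var(X) = E[X²] − (E[X])² = 34.1183 − 25.0015 = 9.11676.
SD(X) = √9.11676 = 3.0194.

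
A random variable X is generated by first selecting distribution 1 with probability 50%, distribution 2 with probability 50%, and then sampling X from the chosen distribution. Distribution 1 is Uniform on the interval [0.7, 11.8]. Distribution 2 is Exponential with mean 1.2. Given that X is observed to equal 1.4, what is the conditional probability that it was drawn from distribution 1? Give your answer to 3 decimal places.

0.258

Likelihoods f(1.4 | ·): 1: 0.0900901; 2: 0.259503.
Posterior ∝ prior × likelihood. Numerator for 1: 0.5·0.0900901 = 0.045045.
Normalizing constant: 0.5·0.0900901 + 0.5·0.259503 = 0.174796.
P(1 | observation) = 0.045045 / 0.174796 = 0.2577.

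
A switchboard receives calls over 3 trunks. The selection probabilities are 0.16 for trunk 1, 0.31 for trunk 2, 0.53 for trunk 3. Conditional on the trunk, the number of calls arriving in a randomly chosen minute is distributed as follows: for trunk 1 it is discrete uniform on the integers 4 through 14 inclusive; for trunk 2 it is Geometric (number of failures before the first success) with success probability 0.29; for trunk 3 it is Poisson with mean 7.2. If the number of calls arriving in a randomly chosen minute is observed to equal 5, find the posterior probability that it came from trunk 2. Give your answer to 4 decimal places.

Likelihoods P(X=5 | ·): 1: 0.0909091; 2: 0.0523227; 3: 0.120382.
Posterior ∝ prior × likelihood. Numerator for 2: 0.31·0.0523227 = 0.01622.
Normalizing constant: 0.16·0.0909091 + 0.31·0.0523227 + 0.53·0.120382 = 0.0945679.
P(2 | observation) = 0.01622 / 0.0945679 = 0.171517.

0.1715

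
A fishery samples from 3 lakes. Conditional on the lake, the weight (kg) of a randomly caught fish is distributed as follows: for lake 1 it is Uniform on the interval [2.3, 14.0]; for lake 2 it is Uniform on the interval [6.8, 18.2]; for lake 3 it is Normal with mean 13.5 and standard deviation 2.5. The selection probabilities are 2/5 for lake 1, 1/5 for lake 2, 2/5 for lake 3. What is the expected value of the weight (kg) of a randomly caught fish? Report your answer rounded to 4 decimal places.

Component means — 1: 8.15; 2: 12.5; 3: 13.5.
E[X] = 0.4·8.15 + 0.2·12.5 + 0.4·13.5 = 11.16.

11.1600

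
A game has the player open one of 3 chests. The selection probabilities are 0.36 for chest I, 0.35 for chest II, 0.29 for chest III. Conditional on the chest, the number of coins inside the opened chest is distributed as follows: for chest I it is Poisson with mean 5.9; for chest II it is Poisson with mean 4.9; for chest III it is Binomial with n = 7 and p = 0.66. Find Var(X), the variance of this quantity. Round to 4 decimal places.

Per component, I: μ=5.9, E[X²]=40.71; II: μ=4.9, E[X²]=28.91; III: μ=4.62, E[X²]=22.9152.
E[X] = 0.36·5.9 + 0.35·4.9 + 0.29·4.62 = 5.1788.
E[X²] = 0.36·40.71 + 0.35·28.91 + 0.29·22.9152 = 31.4195.
Var(X) = E[X²] − (E[X])² = 31.4195 − 26.82 = 4.59954.

4.5995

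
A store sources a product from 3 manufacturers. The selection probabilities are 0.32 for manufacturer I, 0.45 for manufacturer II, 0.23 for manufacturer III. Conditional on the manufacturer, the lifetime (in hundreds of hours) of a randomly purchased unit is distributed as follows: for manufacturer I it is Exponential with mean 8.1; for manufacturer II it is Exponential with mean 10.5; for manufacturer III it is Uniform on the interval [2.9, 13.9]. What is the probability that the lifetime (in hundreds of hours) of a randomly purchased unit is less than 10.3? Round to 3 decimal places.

Conditional on each manufacturer, P(X < 10.3): I: 0.719619; II: 0.625046; III: 0.672727.
By total probability, P(X < 10.3) = 0.32·0.719619 + 0.45·0.625046 + 0.23·0.672727 = 0.666276.

0.666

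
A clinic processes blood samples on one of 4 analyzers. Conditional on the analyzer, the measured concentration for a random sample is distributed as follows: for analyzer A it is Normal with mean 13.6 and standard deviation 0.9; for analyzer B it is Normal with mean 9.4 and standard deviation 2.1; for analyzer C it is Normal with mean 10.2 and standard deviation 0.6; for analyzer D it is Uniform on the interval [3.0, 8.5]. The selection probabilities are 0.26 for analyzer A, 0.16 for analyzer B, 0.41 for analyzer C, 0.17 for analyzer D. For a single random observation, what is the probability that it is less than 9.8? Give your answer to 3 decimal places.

Conditional on each analyzer, P(X < 9.8): A: 1.20953e-05; B: 0.575532; C: 0.252493; D: 1.
By total probability, P(X < 9.8) = 0.26·1.20953e-05 + 0.16·0.575532 + 0.41·0.252493 + 0.17·1 = 0.36561.

0.366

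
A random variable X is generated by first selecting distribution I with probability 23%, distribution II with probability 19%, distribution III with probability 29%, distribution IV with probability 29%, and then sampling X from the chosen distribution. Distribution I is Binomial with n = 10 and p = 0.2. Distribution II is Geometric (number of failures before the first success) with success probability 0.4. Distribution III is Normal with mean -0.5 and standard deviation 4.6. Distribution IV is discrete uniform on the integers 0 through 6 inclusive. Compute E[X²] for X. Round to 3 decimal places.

For each component E[X²] = Var + (mean)², giving I: 5.6; II: 6; III: 21.41; IV: 13.
Overall E[X²] = 0.23·5.6 + 0.19·6 + 0.29·21.41 + 0.29·13 = 12.4069.

12.407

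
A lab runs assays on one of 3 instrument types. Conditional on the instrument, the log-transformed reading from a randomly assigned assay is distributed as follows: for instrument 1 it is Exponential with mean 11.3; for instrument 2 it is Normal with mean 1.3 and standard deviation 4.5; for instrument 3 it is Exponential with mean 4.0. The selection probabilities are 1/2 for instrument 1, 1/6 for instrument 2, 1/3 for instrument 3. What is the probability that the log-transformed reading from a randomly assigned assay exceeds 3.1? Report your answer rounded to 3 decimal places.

Conditional on each instrument, P(X > 3.1): 1: 0.760076; 2: 0.344578; 3: 0.460704.
By total probability, P(X > 3.1) = 0.5·0.760076 + 0.166667·0.344578 + 0.333333·0.460704 = 0.591036.

0.591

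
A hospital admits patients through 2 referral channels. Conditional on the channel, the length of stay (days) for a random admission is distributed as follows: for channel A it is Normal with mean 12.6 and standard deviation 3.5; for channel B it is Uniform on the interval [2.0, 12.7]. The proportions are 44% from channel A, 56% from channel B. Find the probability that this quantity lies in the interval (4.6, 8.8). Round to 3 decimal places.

Conditional on each channel, P(4.6 < X < 8.8): A: 0.127667; B: 0.392523.
By total probability, P(4.6 < X < 8.8) = 0.44·0.127667 + 0.56·0.392523 = 0.275987.

0.276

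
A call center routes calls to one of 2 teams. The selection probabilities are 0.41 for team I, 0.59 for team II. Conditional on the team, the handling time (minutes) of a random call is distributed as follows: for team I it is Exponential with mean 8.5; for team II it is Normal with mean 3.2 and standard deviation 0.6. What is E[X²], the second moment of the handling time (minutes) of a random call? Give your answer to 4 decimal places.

65.4990

For each component E[X²] = Var + (mean)², giving I: 144.5; II: 10.6.
Overall E[X²] = 0.41·144.5 + 0.59·10.6 = 65.499.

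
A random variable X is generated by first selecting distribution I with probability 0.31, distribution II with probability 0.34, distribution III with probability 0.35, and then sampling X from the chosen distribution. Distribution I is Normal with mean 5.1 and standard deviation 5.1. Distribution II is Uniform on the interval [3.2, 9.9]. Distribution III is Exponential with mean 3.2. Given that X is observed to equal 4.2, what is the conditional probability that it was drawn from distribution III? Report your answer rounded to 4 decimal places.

Likelihoods f(4.2 | ·): I: 0.0770154; II: 0.149254; III: 0.0841082.
Posterior ∝ prior × likelihood. Numerator for III: 0.35·0.0841082 = 0.0294379.
Normalizing constant: 0.31·0.0770154 + 0.34·0.149254 + 0.35·0.0841082 = 0.104059.
P(III | observation) = 0.0294379 / 0.104059 = 0.282896.

0.2829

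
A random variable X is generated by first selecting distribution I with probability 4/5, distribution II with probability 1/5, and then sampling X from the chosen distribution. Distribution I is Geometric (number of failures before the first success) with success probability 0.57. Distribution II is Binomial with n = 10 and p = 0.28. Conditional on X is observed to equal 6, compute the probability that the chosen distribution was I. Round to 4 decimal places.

Likelihoods P(X=6 | ·): I: 0.00360318; II: 0.0271955.
Posterior ∝ prior × likelihood. Numerator for I: 0.8·0.00360318 = 0.00288254.
Normalizing constant: 0.8·0.00360318 + 0.2·0.0271955 = 0.00832165.
P(I | observation) = 0.00288254 / 0.00832165 = 0.346391.

0.3464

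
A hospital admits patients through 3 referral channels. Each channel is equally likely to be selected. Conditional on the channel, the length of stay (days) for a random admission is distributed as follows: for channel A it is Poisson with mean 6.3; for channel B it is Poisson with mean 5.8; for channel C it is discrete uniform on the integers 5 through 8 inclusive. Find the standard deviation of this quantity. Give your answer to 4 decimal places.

2.1299

Per component, A: μ=6.3, E[X²]=45.99; B: μ=5.8, E[X²]=39.44; C: μ=6.5, E[X²]=43.5.
E[X] = 0.333333·6.3 + 0.333333·5.8 + 0.333333·6.5 = 6.2.
E[X²] = 0.333333·45.99 + 0.333333·39.44 + 0.333333·43.5 = 42.9767.
Var(X) = E[X²] − (E[X])² = 42.9767 − 38.44 = 4.53667.
SD(X) = √4.53667 = 2.12995.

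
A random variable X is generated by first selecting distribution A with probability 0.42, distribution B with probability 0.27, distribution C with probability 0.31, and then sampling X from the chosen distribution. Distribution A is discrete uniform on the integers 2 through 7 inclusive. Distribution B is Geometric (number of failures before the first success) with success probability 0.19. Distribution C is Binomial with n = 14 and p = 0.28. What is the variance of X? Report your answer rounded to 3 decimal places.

Per component, A: μ=4.5, E[X²]=23.1667; B: μ=4.26316, E[X²]=40.6122; C: μ=3.92, E[X²]=18.1888.
E[X] = 0.42·4.5 + 0.27·4.26316 + 0.31·3.92 = 4.25625.
E[X²] = 0.42·23.1667 + 0.27·40.6122 + 0.31·18.1888 = 26.3338.
Var(X) = E[X²] − (E[X])² = 26.3338 − 18.1157 = 8.21813.

8.218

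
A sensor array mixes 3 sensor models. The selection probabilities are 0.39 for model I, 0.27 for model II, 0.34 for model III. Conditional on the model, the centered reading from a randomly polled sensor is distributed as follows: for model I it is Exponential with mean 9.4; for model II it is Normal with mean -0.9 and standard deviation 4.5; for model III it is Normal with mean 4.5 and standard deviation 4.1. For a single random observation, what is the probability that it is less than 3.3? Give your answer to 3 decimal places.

0.469

Conditional on each model, P(X < 3.3): I: 0.296061; II: 0.824676; III: 0.384882.
By total probability, P(X < 3.3) = 0.39·0.296061 + 0.27·0.824676 + 0.34·0.384882 = 0.468986.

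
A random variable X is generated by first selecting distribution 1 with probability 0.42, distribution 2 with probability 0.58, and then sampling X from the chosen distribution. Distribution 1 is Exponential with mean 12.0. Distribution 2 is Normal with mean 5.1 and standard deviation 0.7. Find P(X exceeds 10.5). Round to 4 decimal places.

0.1751

Conditional on each component, P(X > 10.5): 1: 0.416862; 2: 6.10623e-15.
By total probability, P(X > 10.5) = 0.42·0.416862 + 0.58·6.10623e-15 = 0.175082.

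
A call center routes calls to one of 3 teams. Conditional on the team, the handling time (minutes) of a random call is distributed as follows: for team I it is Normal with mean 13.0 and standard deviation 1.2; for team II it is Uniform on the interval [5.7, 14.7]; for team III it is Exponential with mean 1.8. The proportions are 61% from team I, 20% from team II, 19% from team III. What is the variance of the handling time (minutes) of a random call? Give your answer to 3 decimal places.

Per component, I: μ=13, E[X²]=170.44; II: μ=10.2, E[X²]=110.79; III: μ=1.8, E[X²]=6.48.
E[X] = 0.61·13 + 0.2·10.2 + 0.19·1.8 = 10.312.
E[X²] = 0.61·170.44 + 0.2·110.79 + 0.19·6.48 = 127.358.
Var(X) = E[X²] − (E[X])² = 127.358 − 106.337 = 21.0203.

21.020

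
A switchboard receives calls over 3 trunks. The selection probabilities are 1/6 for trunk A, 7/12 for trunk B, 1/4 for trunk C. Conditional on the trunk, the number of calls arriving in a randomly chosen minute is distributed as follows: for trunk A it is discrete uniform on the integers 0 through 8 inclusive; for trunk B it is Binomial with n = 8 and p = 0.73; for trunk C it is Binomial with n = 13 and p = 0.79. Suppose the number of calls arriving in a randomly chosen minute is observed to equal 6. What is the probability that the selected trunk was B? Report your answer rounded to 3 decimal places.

Likelihoods P(X=6 | ·): A: 0.111111; B: 0.308903; C: 0.00751303.
Posterior ∝ prior × likelihood. Numerator for B: 0.583333·0.308903 = 0.180194.
Normalizing constant: 0.166667·0.111111 + 0.583333·0.308903 + 0.25·0.00751303 = 0.20059.
P(B | observation) = 0.180194 / 0.20059 = 0.898316.

0.898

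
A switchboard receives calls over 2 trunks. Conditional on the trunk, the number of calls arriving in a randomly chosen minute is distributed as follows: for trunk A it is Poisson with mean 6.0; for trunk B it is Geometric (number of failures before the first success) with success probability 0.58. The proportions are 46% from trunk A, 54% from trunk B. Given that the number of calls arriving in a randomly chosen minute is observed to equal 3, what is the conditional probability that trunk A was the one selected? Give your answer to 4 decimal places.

0.6389

Likelihoods P(X=3 | ·): A: 0.0892351; B: 0.042971.
Posterior ∝ prior × likelihood. Numerator for A: 0.46·0.0892351 = 0.0410481.
Normalizing constant: 0.46·0.0892351 + 0.54·0.042971 = 0.0642525.
P(A | observation) = 0.0410481 / 0.0642525 = 0.638857.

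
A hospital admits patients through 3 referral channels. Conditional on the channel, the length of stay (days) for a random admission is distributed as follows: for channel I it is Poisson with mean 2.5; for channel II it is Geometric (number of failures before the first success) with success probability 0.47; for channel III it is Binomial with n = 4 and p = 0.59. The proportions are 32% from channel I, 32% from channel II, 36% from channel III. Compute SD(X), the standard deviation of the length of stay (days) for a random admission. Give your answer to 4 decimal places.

Per component, I: μ=2.5, E[X²]=8.75; II: μ=1.12766, E[X²]=3.67089; III: μ=2.36, E[X²]=6.5372.
E[X] = 0.32·2.5 + 0.32·1.12766 + 0.36·2.36 = 2.01045.
E[X²] = 0.32·8.75 + 0.32·3.67089 + 0.36·6.5372 = 6.32808.
Var(X) = E[X²] − (E[X])² = 6.32808 − 4.04191 = 2.28616.
SD(X) = √2.28616 = 1.51201.

1.5120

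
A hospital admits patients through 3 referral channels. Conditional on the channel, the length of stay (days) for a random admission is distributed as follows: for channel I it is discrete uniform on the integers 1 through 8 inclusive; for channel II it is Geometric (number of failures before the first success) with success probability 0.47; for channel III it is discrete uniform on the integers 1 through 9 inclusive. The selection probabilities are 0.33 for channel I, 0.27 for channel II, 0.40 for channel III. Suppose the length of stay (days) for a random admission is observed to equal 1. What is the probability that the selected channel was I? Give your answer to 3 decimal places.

0.270

Likelihoods P(X=1 | ·): I: 0.125; II: 0.2491; III: 0.111111.
Posterior ∝ prior × likelihood. Numerator for I: 0.33·0.125 = 0.04125.
Normalizing constant: 0.33·0.125 + 0.27·0.2491 + 0.4·0.111111 = 0.152951.
P(I | observation) = 0.04125 / 0.152951 = 0.269693.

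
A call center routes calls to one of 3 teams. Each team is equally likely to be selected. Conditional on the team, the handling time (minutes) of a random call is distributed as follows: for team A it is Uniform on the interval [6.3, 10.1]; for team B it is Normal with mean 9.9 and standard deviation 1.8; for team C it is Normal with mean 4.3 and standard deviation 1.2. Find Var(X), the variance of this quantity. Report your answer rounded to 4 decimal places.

Per component, A: μ=8.2, E[X²]=68.4433; B: μ=9.9, E[X²]=101.25; C: μ=4.3, E[X²]=19.93.
E[X] = 0.333333·8.2 + 0.333333·9.9 + 0.333333·4.3 = 7.46667.
E[X²] = 0.333333·68.4433 + 0.333333·101.25 + 0.333333·19.93 = 63.2078.
Var(X) = E[X²] − (E[X])² = 63.2078 − 55.7511 = 7.45667.

7.4567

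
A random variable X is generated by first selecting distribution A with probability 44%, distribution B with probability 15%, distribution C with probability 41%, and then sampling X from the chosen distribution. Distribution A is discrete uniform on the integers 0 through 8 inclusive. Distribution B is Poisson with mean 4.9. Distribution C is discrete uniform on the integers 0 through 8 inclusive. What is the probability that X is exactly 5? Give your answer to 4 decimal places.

Conditional on each component, P(X = 5): A: 0.111111; B: 0.17529; C: 0.111111.
By total probability, P(X = 5) = 0.44·0.111111 + 0.15·0.17529 + 0.41·0.111111 = 0.120738.

0.1207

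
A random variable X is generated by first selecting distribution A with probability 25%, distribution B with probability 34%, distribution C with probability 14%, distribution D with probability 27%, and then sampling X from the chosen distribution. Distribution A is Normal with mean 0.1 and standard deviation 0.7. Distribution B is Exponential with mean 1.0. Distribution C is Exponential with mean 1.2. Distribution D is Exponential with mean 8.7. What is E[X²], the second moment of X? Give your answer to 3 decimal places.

For each component E[X²] = Var + (mean)², giving A: 0.5; B: 2; C: 2.88; D: 151.38.
Overall E[X²] = 0.25·0.5 + 0.34·2 + 0.14·2.88 + 0.27·151.38 = 42.0808.

42.081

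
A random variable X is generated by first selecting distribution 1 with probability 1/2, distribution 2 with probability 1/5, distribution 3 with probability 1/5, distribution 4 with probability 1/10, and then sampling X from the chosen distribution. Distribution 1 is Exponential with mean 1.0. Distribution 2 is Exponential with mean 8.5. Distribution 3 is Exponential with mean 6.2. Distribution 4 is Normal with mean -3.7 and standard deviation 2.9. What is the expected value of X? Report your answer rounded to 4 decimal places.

Component means — 1: 1; 2: 8.5; 3: 6.2; 4: -3.7.
E[X] = 0.5·1 + 0.2·8.5 + 0.2·6.2 + 0.1·-3.7 = 3.07.

3.0700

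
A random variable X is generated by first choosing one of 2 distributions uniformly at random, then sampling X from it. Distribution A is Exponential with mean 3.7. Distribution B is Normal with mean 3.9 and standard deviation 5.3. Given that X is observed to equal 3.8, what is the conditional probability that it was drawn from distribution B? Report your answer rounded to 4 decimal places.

Likelihoods f(3.8 | ·): A: 0.0967757; B: 0.0752587.
Posterior ∝ prior × likelihood. Numerator for B: 0.5·0.0752587 = 0.0376294.
Normalizing constant: 0.5·0.0967757 + 0.5·0.0752587 = 0.0860172.
P(B | observation) = 0.0376294 / 0.0860172 = 0.437463.

0.4375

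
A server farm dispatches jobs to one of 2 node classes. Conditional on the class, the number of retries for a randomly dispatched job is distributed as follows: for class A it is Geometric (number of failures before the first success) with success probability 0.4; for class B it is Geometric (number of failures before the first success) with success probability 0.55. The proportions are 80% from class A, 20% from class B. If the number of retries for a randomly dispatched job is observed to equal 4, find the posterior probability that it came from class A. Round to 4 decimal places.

0.9019

Likelihoods P(X=4 | ·): A: 0.05184; B: 0.0225534.
Posterior ∝ prior × likelihood. Numerator for A: 0.8·0.05184 = 0.041472.
Normalizing constant: 0.8·0.05184 + 0.2·0.0225534 = 0.0459827.
P(A | observation) = 0.041472 / 0.0459827 = 0.901905.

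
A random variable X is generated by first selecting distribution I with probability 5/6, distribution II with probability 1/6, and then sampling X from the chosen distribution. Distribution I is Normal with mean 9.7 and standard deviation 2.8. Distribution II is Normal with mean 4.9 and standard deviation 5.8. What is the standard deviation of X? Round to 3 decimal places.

3.917

Per component, I: μ=9.7, E[X²]=101.93; II: μ=4.9, E[X²]=57.65.
E[X] = 0.833333·9.7 + 0.166667·4.9 = 8.9.
E[X²] = 0.833333·101.93 + 0.166667·57.65 = 94.55.
Var(X) = E[X²] − (E[X])² = 94.55 − 79.21 = 15.34.
SD(X) = √15.34 = 3.91663.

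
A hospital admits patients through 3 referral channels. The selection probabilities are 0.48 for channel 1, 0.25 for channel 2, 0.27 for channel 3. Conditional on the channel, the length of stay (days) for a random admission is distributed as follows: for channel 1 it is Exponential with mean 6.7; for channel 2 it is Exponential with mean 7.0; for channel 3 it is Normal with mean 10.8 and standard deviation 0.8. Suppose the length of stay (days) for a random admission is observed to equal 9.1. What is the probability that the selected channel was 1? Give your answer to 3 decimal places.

0.436

Likelihoods f(9.1 | ·): 1: 0.0383763; 2: 0.0389331; 3: 0.0521512.
Posterior ∝ prior × likelihood. Numerator for 1: 0.48·0.0383763 = 0.0184206.
Normalizing constant: 0.48·0.0383763 + 0.25·0.0389331 + 0.27·0.0521512 = 0.0422347.
P(1 | observation) = 0.0184206 / 0.0422347 = 0.436148.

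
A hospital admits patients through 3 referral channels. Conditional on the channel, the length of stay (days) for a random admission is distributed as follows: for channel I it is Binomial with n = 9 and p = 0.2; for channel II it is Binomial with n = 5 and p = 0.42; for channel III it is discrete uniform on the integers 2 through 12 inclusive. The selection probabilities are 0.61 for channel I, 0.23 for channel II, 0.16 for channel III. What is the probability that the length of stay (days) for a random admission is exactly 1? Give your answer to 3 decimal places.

0.239

Conditional on each channel, P(X = 1): I: 0.30199; II: 0.237646; III: 0.
By total probability, P(X = 1) = 0.61·0.30199 + 0.23·0.237646 + 0.16·0 = 0.238873.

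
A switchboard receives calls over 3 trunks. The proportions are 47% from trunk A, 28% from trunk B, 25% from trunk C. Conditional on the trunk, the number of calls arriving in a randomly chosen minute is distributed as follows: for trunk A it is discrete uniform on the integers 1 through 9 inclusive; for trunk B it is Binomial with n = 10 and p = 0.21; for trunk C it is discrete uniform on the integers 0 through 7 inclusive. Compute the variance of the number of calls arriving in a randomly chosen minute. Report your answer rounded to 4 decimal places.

Per component, A: μ=5, E[X²]=31.6667; B: μ=2.1, E[X²]=6.069; C: μ=3.5, E[X²]=17.5.
E[X] = 0.47·5 + 0.28·2.1 + 0.25·3.5 = 3.813.
E[X²] = 0.47·31.6667 + 0.28·6.069 + 0.25·17.5 = 20.9577.
Var(X) = E[X²] − (E[X])² = 20.9577 − 14.539 = 6.41868.

6.4187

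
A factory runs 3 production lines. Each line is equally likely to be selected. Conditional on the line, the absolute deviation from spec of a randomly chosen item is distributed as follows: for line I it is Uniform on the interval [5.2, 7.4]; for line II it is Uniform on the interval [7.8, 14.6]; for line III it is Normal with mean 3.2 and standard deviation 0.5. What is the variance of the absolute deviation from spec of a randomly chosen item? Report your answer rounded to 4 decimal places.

12.3489

Per component, I: μ=6.3, E[X²]=40.0933; II: μ=11.2, E[X²]=129.293; III: μ=3.2, E[X²]=10.49.
E[X] = 0.333333·6.3 + 0.333333·11.2 + 0.333333·3.2 = 6.9.
E[X²] = 0.333333·40.0933 + 0.333333·129.293 + 0.333333·10.49 = 59.9589.
Var(X) = E[X²] − (E[X])² = 59.9589 − 47.61 = 12.3489.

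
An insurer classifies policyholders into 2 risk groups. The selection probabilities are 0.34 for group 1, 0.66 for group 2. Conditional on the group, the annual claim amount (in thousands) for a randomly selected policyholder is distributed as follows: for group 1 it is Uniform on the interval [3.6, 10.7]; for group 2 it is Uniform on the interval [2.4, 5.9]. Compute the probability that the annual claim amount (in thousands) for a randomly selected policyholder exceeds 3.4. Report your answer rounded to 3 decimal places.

0.811

Conditional on each group, P(X > 3.4): 1: 1; 2: 0.714286.
By total probability, P(X > 3.4) = 0.34·1 + 0.66·0.714286 = 0.811429.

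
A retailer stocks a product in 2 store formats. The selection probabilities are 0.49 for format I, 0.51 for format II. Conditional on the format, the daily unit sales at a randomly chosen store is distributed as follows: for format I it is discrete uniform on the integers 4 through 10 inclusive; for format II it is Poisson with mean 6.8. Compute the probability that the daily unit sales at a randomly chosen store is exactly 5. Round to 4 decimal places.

0.1388

Conditional on each format, P(X = 5): I: 0.142857; II: 0.134946.
By total probability, P(X = 5) = 0.49·0.142857 + 0.51·0.134946 = 0.138823.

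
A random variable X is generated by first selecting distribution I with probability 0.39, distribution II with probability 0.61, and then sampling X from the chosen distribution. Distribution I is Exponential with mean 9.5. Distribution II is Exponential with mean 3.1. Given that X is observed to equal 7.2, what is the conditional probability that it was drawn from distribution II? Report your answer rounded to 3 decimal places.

0.501

Likelihoods f(7.2 | ·): I: 0.0493318; II: 0.0316195.
Posterior ∝ prior × likelihood. Numerator for II: 0.61·0.0316195 = 0.0192879.
Normalizing constant: 0.39·0.0493318 + 0.61·0.0316195 = 0.0385273.
P(II | observation) = 0.0192879 / 0.0385273 = 0.500629.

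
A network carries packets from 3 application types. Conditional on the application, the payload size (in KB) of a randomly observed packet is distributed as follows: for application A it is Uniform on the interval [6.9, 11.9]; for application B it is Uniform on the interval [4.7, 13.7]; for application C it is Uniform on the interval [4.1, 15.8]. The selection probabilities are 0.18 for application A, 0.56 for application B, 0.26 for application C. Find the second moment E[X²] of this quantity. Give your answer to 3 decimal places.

For each component E[X²] = Var + (mean)², giving A: 90.4433; B: 91.39; C: 110.41.
Overall E[X²] = 0.18·90.4433 + 0.56·91.39 + 0.26·110.41 = 96.1648.

96.165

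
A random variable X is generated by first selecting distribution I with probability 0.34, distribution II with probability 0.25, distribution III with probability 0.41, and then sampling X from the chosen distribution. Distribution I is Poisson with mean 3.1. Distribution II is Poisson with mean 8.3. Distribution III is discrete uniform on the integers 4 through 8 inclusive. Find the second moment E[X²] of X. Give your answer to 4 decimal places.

For each component E[X²] = Var + (mean)², giving I: 12.71; II: 77.19; III: 38.
Overall E[X²] = 0.34·12.71 + 0.25·77.19 + 0.41·38 = 39.1989.

39.1989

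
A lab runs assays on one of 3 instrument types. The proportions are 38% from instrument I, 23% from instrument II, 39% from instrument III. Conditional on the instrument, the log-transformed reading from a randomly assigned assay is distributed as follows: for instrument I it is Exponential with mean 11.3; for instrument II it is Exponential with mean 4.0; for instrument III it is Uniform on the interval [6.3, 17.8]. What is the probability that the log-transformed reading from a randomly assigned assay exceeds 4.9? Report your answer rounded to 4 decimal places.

Conditional on each instrument, P(X > 4.9): I: 0.648153; II: 0.293758; III: 1.
By total probability, P(X > 4.9) = 0.38·0.648153 + 0.23·0.293758 + 0.39·1 = 0.703862.

0.7039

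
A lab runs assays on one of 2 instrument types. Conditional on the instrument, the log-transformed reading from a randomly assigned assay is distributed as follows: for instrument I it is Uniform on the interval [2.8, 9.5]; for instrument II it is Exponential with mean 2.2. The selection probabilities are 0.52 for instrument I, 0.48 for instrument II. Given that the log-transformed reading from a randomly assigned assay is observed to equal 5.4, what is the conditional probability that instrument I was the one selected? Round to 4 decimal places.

0.8055

Likelihoods f(5.4 | ·): I: 0.149254; II: 0.0390465.
Posterior ∝ prior × likelihood. Numerator for I: 0.52·0.149254 = 0.0776119.
Normalizing constant: 0.52·0.149254 + 0.48·0.0390465 = 0.0963542.
P(I | observation) = 0.0776119 / 0.0963542 = 0.805485.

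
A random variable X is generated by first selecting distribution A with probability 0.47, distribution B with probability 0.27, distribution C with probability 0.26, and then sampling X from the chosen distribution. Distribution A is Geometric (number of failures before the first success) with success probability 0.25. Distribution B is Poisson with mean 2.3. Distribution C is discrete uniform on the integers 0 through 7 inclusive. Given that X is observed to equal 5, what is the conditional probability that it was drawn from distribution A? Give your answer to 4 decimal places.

Likelihoods P(X=5 | ·): A: 0.0593262; B: 0.053775; C: 0.125.
Posterior ∝ prior × likelihood. Numerator for A: 0.47·0.0593262 = 0.0278833.
Normalizing constant: 0.47·0.0593262 + 0.27·0.053775 + 0.26·0.125 = 0.0749026.
P(A | observation) = 0.0278833 / 0.0749026 = 0.372261.

0.3723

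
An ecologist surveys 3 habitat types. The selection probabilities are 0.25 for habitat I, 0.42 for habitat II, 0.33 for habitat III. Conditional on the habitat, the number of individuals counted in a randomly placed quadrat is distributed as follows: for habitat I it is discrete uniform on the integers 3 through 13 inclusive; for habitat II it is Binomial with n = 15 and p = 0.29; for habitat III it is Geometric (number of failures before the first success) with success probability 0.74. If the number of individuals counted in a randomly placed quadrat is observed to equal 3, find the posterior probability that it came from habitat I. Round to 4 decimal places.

0.2196

Likelihoods P(X=3 | ·): I: 0.0909091; II: 0.182098; III: 0.0130062.
Posterior ∝ prior × likelihood. Numerator for I: 0.25·0.0909091 = 0.0227273.
Normalizing constant: 0.25·0.0909091 + 0.42·0.182098 + 0.33·0.0130062 = 0.103501.
P(I | observation) = 0.0227273 / 0.103501 = 0.219586.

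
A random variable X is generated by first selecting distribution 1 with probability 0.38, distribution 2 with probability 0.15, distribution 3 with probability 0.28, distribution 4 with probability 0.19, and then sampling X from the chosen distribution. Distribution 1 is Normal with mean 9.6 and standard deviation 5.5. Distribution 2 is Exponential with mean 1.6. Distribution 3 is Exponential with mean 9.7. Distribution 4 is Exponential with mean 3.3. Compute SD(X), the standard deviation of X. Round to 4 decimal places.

7.1990

Per component, 1: μ=9.6, E[X²]=122.41; 2: μ=1.6, E[X²]=5.12; 3: μ=9.7, E[X²]=188.18; 4: μ=3.3, E[X²]=21.78.
E[X] = 0.38·9.6 + 0.15·1.6 + 0.28·9.7 + 0.19·3.3 = 7.231.
E[X²] = 0.38·122.41 + 0.15·5.12 + 0.28·188.18 + 0.19·21.78 = 104.112.
Var(X) = E[X²] − (E[X])² = 104.112 − 52.2874 = 51.825.
SD(X) = √51.825 = 7.19896.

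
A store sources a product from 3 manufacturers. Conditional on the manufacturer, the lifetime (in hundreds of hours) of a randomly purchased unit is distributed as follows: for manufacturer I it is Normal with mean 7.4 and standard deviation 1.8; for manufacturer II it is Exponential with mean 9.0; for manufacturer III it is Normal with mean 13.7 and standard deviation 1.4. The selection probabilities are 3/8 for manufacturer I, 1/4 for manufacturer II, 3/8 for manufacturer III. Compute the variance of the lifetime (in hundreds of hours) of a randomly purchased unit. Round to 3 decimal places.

Per component, I: μ=7.4, E[X²]=58; II: μ=9, E[X²]=162; III: μ=13.7, E[X²]=189.65.
E[X] = 0.375·7.4 + 0.25·9 + 0.375·13.7 = 10.1625.
E[X²] = 0.375·58 + 0.25·162 + 0.375·189.65 = 133.369.
Var(X) = E[X²] − (E[X])² = 133.369 − 103.276 = 30.0923.

30.092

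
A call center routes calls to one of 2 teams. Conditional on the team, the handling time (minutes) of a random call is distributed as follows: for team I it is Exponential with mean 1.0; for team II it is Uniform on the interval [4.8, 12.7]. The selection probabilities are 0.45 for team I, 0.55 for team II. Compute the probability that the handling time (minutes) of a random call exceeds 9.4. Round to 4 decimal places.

0.2298

Conditional on each team, P(X > 9.4): I: 8.27241e-05; II: 0.417722.
By total probability, P(X > 9.4) = 0.45·8.27241e-05 + 0.55·0.417722 = 0.229784.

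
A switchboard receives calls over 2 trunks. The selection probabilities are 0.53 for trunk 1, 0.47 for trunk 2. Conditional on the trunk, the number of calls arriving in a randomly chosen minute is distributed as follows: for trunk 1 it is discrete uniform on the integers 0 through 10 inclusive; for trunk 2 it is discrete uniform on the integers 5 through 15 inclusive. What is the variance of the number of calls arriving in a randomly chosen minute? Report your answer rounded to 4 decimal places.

16.2275

Per component, 1: μ=5, E[X²]=35; 2: μ=10, E[X²]=110.
E[X] = 0.53·5 + 0.47·10 = 7.35.
E[X²] = 0.53·35 + 0.47·110 = 70.25.
Var(X) = E[X²] − (E[X])² = 70.25 − 54.0225 = 16.2275.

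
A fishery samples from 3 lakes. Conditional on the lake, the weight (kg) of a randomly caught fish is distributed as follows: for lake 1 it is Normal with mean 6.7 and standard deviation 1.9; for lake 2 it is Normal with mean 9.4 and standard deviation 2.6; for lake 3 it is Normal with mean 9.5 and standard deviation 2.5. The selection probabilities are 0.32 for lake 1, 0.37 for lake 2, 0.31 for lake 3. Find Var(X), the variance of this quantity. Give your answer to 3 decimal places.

7.236

Per component, 1: μ=6.7, E[X²]=48.5; 2: μ=9.4, E[X²]=95.12; 3: μ=9.5, E[X²]=96.5.
E[X] = 0.32·6.7 + 0.37·9.4 + 0.31·9.5 = 8.567.
E[X²] = 0.32·48.5 + 0.37·95.12 + 0.31·96.5 = 80.6294.
Var(X) = E[X²] − (E[X])² = 80.6294 − 73.3935 = 7.23591.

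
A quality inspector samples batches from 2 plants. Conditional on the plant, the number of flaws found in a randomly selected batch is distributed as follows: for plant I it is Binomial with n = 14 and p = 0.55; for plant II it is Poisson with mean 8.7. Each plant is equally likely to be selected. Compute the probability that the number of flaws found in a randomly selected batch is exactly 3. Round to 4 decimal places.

0.0138

Conditional on each plant, P(X = 3): I: 0.00927955; II: 0.0182829.
By total probability, P(X = 3) = 0.5·0.00927955 + 0.5·0.0182829 = 0.0137812.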